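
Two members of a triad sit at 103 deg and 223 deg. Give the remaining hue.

343°

A triad spaces three hues 120° apart.
The full set is {103°, 223°, 343°}.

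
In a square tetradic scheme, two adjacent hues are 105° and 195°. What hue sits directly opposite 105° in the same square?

285°

A square tetradic scheme places four hues 90° apart; opposite corners are 180° apart.
105 + 180 = 285°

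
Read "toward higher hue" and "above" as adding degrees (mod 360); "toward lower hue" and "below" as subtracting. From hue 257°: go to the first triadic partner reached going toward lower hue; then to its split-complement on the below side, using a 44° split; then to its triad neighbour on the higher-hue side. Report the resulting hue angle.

33°

triadic ↓ −120°: 257 − 120 = 137°
split-comp 44° ↓ +136°: 137 + 136 = 273°
triadic ↑ +120°: 273 + 120 = 393 → 393 − 360 = 33°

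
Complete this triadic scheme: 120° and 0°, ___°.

240°

A triad places three hues 120° apart.
The full set through 0° is {0°, 120°, 240°}.
Given {0°, 120°}, the missing hue is 240°.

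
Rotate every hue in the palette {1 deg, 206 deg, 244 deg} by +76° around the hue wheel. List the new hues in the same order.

77°, 282°, 320°

1 + 76 = 77°
206 + 76 = 282°
244 + 76 = 320°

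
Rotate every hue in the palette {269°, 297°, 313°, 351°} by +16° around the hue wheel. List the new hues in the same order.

285°, 313°, 329°, 7°

269 + 16 = 285°
297 + 16 = 313°
313 + 16 = 329°
351 + 16 = 367 → 367 − 360 = 7°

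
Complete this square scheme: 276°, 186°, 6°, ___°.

A square tetradic scheme places four hues every 90°.
The full set through 6° is {6°, 96°, 186°, 276°}.
Given {6°, 186°, 276°}, the missing hue is 96°.

96°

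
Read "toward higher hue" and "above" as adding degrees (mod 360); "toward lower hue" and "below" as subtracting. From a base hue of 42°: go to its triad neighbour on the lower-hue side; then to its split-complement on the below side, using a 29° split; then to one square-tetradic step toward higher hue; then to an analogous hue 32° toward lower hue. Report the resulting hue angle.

131°

42 − 120 = -78 → -78 + 360 = 282°   (triadic ↓)
282 + 151 = 433 → 433 − 360 = 73°   (split-comp 29° ↓)
73 + 90 = 163°   (square ↑)
163 − 32 = 131°   (analog 32° ↓)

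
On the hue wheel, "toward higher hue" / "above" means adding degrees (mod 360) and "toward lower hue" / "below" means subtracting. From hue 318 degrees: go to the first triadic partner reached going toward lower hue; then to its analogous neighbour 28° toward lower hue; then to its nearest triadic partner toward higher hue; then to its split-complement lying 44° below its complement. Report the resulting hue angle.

66°

triadic ↓ −120°: 318 − 120 = 198°
analog 28° ↓ −28°: 198 − 28 = 170°
triadic ↑ +120°: 170 + 120 = 290°
split-comp 44° ↓ +136°: 290 + 136 = 426 → 426 − 360 = 66°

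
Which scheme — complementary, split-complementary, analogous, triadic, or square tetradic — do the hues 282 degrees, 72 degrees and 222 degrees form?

split-complementary

Sort the hues: 72°, 222°, 282°.
Successive gaps around the wheel: 150°, 60°, 150°.
Two 150° gaps and one 60° gap — a base hue opposite a pair of accents 30° either side of its complement — is the split-complementary pattern.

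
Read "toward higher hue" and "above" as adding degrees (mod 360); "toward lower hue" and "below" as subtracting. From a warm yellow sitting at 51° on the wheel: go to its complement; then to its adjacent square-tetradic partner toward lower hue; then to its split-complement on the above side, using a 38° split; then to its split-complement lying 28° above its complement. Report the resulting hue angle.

207°

+180° (complement): 51 + 180 = 231°
−90° (square ↓): 231 − 90 = 141°
+218° (split-comp 38° ↑): 141 + 218 = 359°
+208° (split-comp 28° ↑): 359 + 208 = 567 → 567 − 360 = 207°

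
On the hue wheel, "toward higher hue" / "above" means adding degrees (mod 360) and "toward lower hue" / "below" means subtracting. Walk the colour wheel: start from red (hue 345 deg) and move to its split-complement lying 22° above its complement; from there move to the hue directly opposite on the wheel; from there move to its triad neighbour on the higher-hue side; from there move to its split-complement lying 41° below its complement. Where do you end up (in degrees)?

266°

345 + 202 = 547 → 547 − 360 = 187°   (split-comp 22° ↑)
187 + 180 = 367 → 367 − 360 = 7°   (complement)
7 + 120 = 127°   (triadic ↑)
127 + 139 = 266°   (split-comp 41° ↓)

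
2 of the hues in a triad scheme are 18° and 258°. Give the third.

A triad places three hues 120° apart.
The full set through 18° is {18°, 138°, 258°}.
Given {18°, 258°}, the missing hue is 138°.

138°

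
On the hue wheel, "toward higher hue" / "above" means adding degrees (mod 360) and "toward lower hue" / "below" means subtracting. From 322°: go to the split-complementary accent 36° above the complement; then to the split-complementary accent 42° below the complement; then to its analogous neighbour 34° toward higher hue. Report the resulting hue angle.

split-comp 36° ↑ +216°: 322 + 216 = 538 → 538 − 360 = 178°
split-comp 42° ↓ +138°: 178 + 138 = 316°
analog 34° ↑ +34°: 316 + 34 = 350°

350°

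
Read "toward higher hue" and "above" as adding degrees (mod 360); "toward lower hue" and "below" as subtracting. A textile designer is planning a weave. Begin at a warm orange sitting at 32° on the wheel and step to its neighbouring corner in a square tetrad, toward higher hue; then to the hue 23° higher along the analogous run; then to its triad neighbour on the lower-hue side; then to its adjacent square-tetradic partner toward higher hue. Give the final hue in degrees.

square ↑ +90°: 32 + 90 = 122°
analog 23° ↑ +23°: 122 + 23 = 145°
triadic ↓ −120°: 145 − 120 = 25°
square ↑ +90°: 25 + 90 = 115°

115°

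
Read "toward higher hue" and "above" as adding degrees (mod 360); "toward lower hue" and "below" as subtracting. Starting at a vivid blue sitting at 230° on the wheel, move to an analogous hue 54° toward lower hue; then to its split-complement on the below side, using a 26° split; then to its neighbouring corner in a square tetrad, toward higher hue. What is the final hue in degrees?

−54° (analog 54° ↓): 230 − 54 = 176°
+154° (split-comp 26° ↓): 176 + 154 = 330°
+90° (square ↑): 330 + 90 = 420 → 420 − 360 = 60°

60°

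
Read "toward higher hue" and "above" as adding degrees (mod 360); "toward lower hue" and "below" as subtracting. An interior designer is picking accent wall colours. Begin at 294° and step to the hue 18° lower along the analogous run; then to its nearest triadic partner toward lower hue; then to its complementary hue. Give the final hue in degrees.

294 − 18 = 276°   (analog 18° ↓)
276 − 120 = 156°   (triadic ↓)
156 + 180 = 336°   (complement)

336°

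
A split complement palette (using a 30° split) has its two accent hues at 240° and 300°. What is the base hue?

90°

The accents sit 30° either side of the complement, so the complement is their short-arc midpoint on the wheel.
Short-arc midpoint of 240° and 300°: 270°.
Base is 180° from the complement: 270 − 180 = 90°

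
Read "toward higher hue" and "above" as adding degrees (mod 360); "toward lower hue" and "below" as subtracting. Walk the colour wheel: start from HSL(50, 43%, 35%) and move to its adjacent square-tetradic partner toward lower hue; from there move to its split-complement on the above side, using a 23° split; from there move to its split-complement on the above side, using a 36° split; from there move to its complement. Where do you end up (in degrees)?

199°

square ↓ −90°: 50 − 90 = -40 → -40 + 360 = 320°
split-comp 23° ↑ +203°: 320 + 203 = 523 → 523 − 360 = 163°
split-comp 36° ↑ +216°: 163 + 216 = 379 → 379 − 360 = 19°
complement +180°: 19 + 180 = 199°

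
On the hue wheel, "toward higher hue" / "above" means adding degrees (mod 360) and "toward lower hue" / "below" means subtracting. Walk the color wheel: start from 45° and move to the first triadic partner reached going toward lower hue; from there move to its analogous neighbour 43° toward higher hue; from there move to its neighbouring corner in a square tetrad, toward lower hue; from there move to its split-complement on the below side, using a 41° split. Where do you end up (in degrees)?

17°

45 − 120 = -75 → -75 + 360 = 285°   (triadic ↓)
285 + 43 = 328°   (analog 43° ↑)
328 − 90 = 238°   (square ↓)
238 + 139 = 377 → 377 − 360 = 17°   (split-comp 41° ↓)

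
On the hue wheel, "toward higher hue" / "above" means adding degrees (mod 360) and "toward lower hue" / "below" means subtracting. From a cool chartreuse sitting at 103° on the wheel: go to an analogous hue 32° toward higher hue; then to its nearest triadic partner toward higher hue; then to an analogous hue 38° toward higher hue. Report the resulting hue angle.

293°

analog 32° ↑ +32°: 103 + 32 = 135°
triadic ↑ +120°: 135 + 120 = 255°
analog 38° ↑ +38°: 255 + 38 = 293°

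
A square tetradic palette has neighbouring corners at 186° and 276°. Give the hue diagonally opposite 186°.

6°

A square tetradic scheme places four hues 90° apart; opposite corners are 180° apart.
186 + 180 = 366 → 366 − 360 = 6°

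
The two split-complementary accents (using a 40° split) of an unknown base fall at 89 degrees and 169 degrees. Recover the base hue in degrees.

309°

The accents sit 40° either side of the complement, so the complement is their short-arc midpoint on the wheel.
Short-arc midpoint of 89° and 169°: 129°.
Base is 180° from the complement: 129 − 180 = -51 → -51 + 360 = 309°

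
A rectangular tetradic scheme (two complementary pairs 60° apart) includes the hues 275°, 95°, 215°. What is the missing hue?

35°

A rectangular tetradic uses two complementary pairs 60° apart: offsets 0°, 60°, 180°, 240°.
Among {95°, 215°, 275°}, 275° and 95° are a 180° pair.
The remaining hue 215° needs its own complement: 215 + 180 = 395 → 395 − 360 = 35°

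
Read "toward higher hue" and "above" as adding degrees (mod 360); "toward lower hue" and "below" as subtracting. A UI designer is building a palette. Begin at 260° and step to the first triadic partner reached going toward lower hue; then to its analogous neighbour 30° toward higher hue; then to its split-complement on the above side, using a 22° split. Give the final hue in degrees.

triadic ↓ −120°: 260 − 120 = 140°
analog 30° ↑ +30°: 140 + 30 = 170°
split-comp 22° ↑ +202°: 170 + 202 = 372 → 372 − 360 = 12°

12°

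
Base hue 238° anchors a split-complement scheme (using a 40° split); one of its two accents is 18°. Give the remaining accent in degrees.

98°

Split-complementary hues sit 40° either side of the complement.
Complement of the base 238°: 238 + 180 = 418 → 418 − 360 = 58°
The given accent 18° is 40° one side of 58°; the other accent sits 40° the other side: 58 + 40 = 98°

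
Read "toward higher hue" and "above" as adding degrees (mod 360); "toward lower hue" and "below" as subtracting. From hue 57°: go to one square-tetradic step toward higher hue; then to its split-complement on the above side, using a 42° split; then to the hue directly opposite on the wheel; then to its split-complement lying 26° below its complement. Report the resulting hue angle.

square ↑ +90°: 57 + 90 = 147°
split-comp 42° ↑ +222°: 147 + 222 = 369 → 369 − 360 = 9°
complement +180°: 9 + 180 = 189°
split-comp 26° ↓ +154°: 189 + 154 = 343°

343°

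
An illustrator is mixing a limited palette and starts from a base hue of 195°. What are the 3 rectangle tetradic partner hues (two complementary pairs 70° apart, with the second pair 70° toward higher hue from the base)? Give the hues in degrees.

A rectangular tetradic uses two complementary pairs 70° apart: offsets 0°, 70°, 180°, 250°.
195 + 70 = 265°
195 + 180 = 375 → 375 − 360 = 15°
195 + 250 = 445 → 445 − 360 = 85°

265°, 15° and 85°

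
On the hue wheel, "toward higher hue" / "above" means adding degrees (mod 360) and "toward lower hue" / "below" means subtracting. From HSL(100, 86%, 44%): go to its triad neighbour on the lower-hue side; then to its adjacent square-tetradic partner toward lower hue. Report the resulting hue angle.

250°

100 − 120 = -20 → -20 + 360 = 340°   (triadic ↓)
340 − 90 = 250°   (square ↓)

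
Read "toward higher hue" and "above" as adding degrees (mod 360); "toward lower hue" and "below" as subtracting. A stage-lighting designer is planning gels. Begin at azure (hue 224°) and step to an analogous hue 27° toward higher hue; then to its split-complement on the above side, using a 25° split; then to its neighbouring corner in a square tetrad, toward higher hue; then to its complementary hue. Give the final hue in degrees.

6°

analog 27° ↑ +27°: 224 + 27 = 251°
split-comp 25° ↑ +205°: 251 + 205 = 456 → 456 − 360 = 96°
square ↑ +90°: 96 + 90 = 186°
complement +180°: 186 + 180 = 366 → 366 − 360 = 6°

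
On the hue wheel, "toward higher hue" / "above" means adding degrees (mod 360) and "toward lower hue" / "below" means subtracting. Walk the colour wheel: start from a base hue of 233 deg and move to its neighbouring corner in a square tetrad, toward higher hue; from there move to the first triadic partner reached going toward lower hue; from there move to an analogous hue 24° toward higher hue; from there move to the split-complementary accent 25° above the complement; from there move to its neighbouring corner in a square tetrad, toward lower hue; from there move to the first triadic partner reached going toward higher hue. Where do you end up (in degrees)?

102°

233 + 90 = 323°   (square ↑)
323 − 120 = 203°   (triadic ↓)
203 + 24 = 227°   (analog 24° ↑)
227 + 205 = 432 → 432 − 360 = 72°   (split-comp 25° ↑)
72 − 90 = -18 → -18 + 360 = 342°   (square ↓)
342 + 120 = 462 → 462 − 360 = 102°   (triadic ↑)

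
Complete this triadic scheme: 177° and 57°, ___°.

297°

A triad places three hues 120° apart.
The full set through 57° is {57°, 177°, 297°}.
Given {57°, 177°}, the missing hue is 297°.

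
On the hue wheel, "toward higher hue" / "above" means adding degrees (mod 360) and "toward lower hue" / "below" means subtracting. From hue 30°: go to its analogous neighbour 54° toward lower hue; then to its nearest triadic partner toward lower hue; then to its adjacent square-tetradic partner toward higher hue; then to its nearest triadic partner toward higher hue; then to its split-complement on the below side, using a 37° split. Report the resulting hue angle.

−54° (analog 54° ↓): 30 − 54 = -24 → -24 + 360 = 336°
−120° (triadic ↓): 336 − 120 = 216°
+90° (square ↑): 216 + 90 = 306°
+120° (triadic ↑): 306 + 120 = 426 → 426 − 360 = 66°
+143° (split-comp 37° ↓): 66 + 143 = 209°

209°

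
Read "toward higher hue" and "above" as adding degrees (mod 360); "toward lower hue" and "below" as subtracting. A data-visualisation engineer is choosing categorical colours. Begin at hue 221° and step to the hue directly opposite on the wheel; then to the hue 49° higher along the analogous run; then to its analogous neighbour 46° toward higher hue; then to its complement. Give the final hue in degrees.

+180° (complement): 221 + 180 = 401 → 401 − 360 = 41°
+49° (analog 49° ↑): 41 + 49 = 90°
+46° (analog 46° ↑): 90 + 46 = 136°
+180° (complement): 136 + 180 = 316°

316°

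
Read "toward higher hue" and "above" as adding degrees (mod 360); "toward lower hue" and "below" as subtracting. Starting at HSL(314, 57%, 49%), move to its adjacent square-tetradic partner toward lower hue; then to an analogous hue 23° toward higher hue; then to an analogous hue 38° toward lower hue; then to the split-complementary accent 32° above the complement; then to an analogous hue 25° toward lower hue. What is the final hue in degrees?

314 − 90 = 224°   (square ↓)
224 + 23 = 247°   (analog 23° ↑)
247 − 38 = 209°   (analog 38° ↓)
209 + 212 = 421 → 421 − 360 = 61°   (split-comp 32° ↑)
61 − 25 = 36°   (analog 25° ↓)

36°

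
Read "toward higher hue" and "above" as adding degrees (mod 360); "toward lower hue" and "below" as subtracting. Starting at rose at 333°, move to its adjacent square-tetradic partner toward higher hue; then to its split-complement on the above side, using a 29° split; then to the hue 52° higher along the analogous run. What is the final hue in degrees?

+90° (square ↑): 333 + 90 = 423 → 423 − 360 = 63°
+209° (split-comp 29° ↑): 63 + 209 = 272°
+52° (analog 52° ↑): 272 + 52 = 324°

324°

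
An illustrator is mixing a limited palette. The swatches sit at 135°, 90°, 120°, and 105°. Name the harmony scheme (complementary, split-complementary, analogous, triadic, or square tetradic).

Sort the hues: 90°, 105°, 120°, 135°.
Successive gaps around the wheel: 15°, 15°, 15°, 315°.
A run of hues at equal small steps (15°) with one large closing gap is an analogous group.

analogous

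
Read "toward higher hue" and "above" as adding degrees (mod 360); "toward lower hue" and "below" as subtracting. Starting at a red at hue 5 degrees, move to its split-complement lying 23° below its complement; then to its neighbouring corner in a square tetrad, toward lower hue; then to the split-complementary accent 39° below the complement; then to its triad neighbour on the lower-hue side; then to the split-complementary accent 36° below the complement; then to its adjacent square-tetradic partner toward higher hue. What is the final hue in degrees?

split-comp 23° ↓ +157°: 5 + 157 = 162°
square ↓ −90°: 162 − 90 = 72°
split-comp 39° ↓ +141°: 72 + 141 = 213°
triadic ↓ −120°: 213 − 120 = 93°
split-comp 36° ↓ +144°: 93 + 144 = 237°
square ↑ +90°: 237 + 90 = 327°

327°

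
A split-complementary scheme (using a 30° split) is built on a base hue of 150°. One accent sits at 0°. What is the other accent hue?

Split-complementary hues sit 30° either side of the complement.
Complement of the base 150°: 150 + 180 = 330°
The given accent 0° is 30° one side of 330°; the other accent sits 30° the other side: 330 − 30 = 300°

300°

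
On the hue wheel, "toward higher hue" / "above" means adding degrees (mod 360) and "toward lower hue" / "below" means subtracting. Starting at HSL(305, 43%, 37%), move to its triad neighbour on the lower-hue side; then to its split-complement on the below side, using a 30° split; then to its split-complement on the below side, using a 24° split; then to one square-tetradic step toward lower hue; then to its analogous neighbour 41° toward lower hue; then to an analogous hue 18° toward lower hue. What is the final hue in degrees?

342°

305 − 120 = 185°   (triadic ↓)
185 + 150 = 335°   (split-comp 30° ↓)
335 + 156 = 491 → 491 − 360 = 131°   (split-comp 24° ↓)
131 − 90 = 41°   (square ↓)
41 − 41 = 0°   (analog 41° ↓)
0 − 18 = -18 → -18 + 360 = 342°   (analog 18° ↓)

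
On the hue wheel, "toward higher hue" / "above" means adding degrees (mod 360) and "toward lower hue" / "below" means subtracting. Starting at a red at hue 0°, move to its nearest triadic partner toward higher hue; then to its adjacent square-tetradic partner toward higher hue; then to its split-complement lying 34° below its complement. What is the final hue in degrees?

+120° (triadic ↑): 0 + 120 = 120°
+90° (square ↑): 120 + 90 = 210°
+146° (split-comp 34° ↓): 210 + 146 = 356°

356°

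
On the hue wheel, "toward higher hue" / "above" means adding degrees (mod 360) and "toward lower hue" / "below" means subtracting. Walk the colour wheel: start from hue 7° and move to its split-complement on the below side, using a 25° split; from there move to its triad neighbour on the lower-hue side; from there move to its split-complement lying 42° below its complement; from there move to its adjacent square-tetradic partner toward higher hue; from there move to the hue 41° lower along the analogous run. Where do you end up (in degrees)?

229°

split-comp 25° ↓ +155°: 7 + 155 = 162°
triadic ↓ −120°: 162 − 120 = 42°
split-comp 42° ↓ +138°: 42 + 138 = 180°
square ↑ +90°: 180 + 90 = 270°
analog 41° ↓ −41°: 270 − 41 = 229°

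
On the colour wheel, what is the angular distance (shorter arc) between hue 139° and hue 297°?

|139 − 297| = 158.
158 ≤ 180, so the shorter arc is 158°.

158°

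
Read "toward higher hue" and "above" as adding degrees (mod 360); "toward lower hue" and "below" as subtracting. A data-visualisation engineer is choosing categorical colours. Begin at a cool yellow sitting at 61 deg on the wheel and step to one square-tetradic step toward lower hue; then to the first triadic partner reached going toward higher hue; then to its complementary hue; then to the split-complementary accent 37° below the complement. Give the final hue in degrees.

−90° (square ↓): 61 − 90 = -29 → -29 + 360 = 331°
+120° (triadic ↑): 331 + 120 = 451 → 451 − 360 = 91°
+180° (complement): 91 + 180 = 271°
+143° (split-comp 37° ↓): 271 + 143 = 414 → 414 − 360 = 54°

54°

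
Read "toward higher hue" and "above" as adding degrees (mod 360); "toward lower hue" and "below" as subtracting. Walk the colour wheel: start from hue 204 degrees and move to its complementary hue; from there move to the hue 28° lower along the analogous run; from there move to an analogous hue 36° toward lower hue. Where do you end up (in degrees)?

320°

204 + 180 = 384 → 384 − 360 = 24°   (complement)
24 − 28 = -4 → -4 + 360 = 356°   (analog 28° ↓)
356 − 36 = 320°   (analog 36° ↓)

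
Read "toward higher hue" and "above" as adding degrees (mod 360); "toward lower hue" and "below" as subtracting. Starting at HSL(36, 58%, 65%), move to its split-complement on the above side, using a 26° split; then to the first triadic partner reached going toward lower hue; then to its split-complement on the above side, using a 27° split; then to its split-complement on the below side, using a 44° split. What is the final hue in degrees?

36 + 206 = 242°   (split-comp 26° ↑)
242 − 120 = 122°   (triadic ↓)
122 + 207 = 329°   (split-comp 27° ↑)
329 + 136 = 465 → 465 − 360 = 105°   (split-comp 44° ↓)

105°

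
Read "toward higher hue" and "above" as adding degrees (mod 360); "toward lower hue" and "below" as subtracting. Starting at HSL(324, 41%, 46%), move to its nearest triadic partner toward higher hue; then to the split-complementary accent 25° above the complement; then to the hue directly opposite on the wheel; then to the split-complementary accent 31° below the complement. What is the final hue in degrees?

324 + 120 = 444 → 444 − 360 = 84°   (triadic ↑)
84 + 205 = 289°   (split-comp 25° ↑)
289 + 180 = 469 → 469 − 360 = 109°   (complement)
109 + 149 = 258°   (split-comp 31° ↓)

258°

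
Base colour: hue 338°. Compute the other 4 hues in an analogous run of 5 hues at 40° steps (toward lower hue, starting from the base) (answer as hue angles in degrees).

298°, 258°, 218°, and 178°

Analogous hues sit every 40° along the wheel.
338 − 40 = 298°
338 − 80 = 258°
338 − 120 = 218°
338 − 160 = 178°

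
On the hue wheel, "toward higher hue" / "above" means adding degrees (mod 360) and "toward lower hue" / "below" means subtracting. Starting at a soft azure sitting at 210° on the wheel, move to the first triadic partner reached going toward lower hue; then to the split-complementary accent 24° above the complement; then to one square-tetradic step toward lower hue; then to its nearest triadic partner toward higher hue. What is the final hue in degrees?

324°

210 − 120 = 90°   (triadic ↓)
90 + 204 = 294°   (split-comp 24° ↑)
294 − 90 = 204°   (square ↓)
204 + 120 = 324°   (triadic ↑)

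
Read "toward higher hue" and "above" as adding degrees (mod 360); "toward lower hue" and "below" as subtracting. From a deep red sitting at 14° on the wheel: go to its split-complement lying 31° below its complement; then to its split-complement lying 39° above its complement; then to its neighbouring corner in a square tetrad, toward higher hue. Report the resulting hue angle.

+149° (split-comp 31° ↓): 14 + 149 = 163°
+219° (split-comp 39° ↑): 163 + 219 = 382 → 382 − 360 = 22°
+90° (square ↑): 22 + 90 = 112°

112°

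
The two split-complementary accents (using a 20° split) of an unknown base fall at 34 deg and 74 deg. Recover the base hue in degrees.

234°

The accents sit 20° either side of the complement, so the complement is their short-arc midpoint on the wheel.
Short-arc midpoint of 34° and 74°: 54°.
Base is 180° from the complement: 54 − 180 = -126 → -126 + 360 = 234°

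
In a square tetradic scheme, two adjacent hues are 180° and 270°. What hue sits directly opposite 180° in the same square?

A square tetradic scheme places four hues 90° apart; opposite corners are 180° apart.
180 + 180 = 360 → 360 − 360 = 0°

0°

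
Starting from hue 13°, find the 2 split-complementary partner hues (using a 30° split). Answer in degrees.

Split-complementary hues sit 30° either side of the complement.
Complement of 13°: 13 + 180 = 193°
193 − 30 = 163°
193 + 30 = 223°

163° and 223°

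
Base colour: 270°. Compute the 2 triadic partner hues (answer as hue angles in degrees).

A triad places three hues 120° apart.
270 + 120 = 390 → 390 − 360 = 30°
270 + 240 = 510 → 510 − 360 = 150°

30° and 150°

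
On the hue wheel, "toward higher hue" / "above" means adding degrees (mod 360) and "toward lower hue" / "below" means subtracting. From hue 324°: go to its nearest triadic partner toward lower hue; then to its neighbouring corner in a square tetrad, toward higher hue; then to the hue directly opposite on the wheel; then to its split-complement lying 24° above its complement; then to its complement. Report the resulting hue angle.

138°

−120° (triadic ↓): 324 − 120 = 204°
+90° (square ↑): 204 + 90 = 294°
+180° (complement): 294 + 180 = 474 → 474 − 360 = 114°
+204° (split-comp 24° ↑): 114 + 204 = 318°
+180° (complement): 318 + 180 = 498 → 498 − 360 = 138°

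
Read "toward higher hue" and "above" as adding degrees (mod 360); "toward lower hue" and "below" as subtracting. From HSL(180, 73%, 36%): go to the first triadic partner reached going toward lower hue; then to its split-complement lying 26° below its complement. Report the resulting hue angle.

214°

triadic ↓ −120°: 180 − 120 = 60°
split-comp 26° ↓ +154°: 60 + 154 = 214°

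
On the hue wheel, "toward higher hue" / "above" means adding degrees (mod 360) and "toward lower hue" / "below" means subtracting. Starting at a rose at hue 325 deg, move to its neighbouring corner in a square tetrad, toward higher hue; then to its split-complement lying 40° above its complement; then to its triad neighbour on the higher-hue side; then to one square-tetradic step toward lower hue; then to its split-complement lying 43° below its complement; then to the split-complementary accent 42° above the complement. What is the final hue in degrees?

304°

325 + 90 = 415 → 415 − 360 = 55°   (square ↑)
55 + 220 = 275°   (split-comp 40° ↑)
275 + 120 = 395 → 395 − 360 = 35°   (triadic ↑)
35 − 90 = -55 → -55 + 360 = 305°   (square ↓)
305 + 137 = 442 → 442 − 360 = 82°   (split-comp 43° ↓)
82 + 222 = 304°   (split-comp 42° ↑)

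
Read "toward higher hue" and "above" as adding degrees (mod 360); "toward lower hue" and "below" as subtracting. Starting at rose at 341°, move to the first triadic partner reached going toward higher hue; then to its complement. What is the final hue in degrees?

triadic ↑ +120°: 341 + 120 = 461 → 461 − 360 = 101°
complement +180°: 101 + 180 = 281°

281°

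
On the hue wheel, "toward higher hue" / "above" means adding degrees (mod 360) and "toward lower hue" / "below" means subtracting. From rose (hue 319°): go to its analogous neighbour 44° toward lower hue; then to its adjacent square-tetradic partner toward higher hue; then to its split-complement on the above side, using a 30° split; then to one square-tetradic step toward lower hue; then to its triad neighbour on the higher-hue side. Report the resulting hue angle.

analog 44° ↓ −44°: 319 − 44 = 275°
square ↑ +90°: 275 + 90 = 365 → 365 − 360 = 5°
split-comp 30° ↑ +210°: 5 + 210 = 215°
square ↓ −90°: 215 − 90 = 125°
triadic ↑ +120°: 125 + 120 = 245°

245°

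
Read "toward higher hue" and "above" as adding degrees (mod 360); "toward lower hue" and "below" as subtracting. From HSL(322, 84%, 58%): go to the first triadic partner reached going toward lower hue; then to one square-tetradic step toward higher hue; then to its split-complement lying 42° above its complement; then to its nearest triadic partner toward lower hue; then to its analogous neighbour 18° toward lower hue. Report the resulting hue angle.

16°

triadic ↓ −120°: 322 − 120 = 202°
square ↑ +90°: 202 + 90 = 292°
split-comp 42° ↑ +222°: 292 + 222 = 514 → 514 − 360 = 154°
triadic ↓ −120°: 154 − 120 = 34°
analog 18° ↓ −18°: 34 − 18 = 16°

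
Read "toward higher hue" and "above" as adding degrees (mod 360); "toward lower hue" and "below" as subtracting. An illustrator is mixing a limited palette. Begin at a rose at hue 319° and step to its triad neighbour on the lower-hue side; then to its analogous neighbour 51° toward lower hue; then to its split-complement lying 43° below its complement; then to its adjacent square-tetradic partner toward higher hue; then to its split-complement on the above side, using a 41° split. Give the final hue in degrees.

236°

triadic ↓ −120°: 319 − 120 = 199°
analog 51° ↓ −51°: 199 − 51 = 148°
split-comp 43° ↓ +137°: 148 + 137 = 285°
square ↑ +90°: 285 + 90 = 375 → 375 − 360 = 15°
split-comp 41° ↑ +221°: 15 + 221 = 236°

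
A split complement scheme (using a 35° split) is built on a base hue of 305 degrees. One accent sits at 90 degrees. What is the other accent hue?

160°

Split-complementary hues sit 35° either side of the complement.
Complement of the base 305°: 305 + 180 = 485 → 485 − 360 = 125°
The given accent 90° is 35° one side of 125°; the other accent sits 35° the other side: 125 + 35 = 160°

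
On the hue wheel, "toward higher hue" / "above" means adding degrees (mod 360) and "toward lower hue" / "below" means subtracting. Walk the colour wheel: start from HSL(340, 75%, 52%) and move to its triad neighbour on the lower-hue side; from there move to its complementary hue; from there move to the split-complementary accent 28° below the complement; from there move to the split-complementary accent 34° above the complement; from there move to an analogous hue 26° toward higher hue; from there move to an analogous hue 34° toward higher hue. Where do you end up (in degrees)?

triadic ↓ −120°: 340 − 120 = 220°
complement +180°: 220 + 180 = 400 → 400 − 360 = 40°
split-comp 28° ↓ +152°: 40 + 152 = 192°
split-comp 34° ↑ +214°: 192 + 214 = 406 → 406 − 360 = 46°
analog 26° ↑ +26°: 46 + 26 = 72°
analog 34° ↑ +34°: 72 + 34 = 106°

106°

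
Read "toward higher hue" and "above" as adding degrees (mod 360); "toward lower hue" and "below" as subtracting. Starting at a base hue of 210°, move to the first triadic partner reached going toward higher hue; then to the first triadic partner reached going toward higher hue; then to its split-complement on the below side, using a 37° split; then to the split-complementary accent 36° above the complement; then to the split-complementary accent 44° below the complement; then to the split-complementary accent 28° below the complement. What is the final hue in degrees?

17°

triadic ↑ +120°: 210 + 120 = 330°
triadic ↑ +120°: 330 + 120 = 450 → 450 − 360 = 90°
split-comp 37° ↓ +143°: 90 + 143 = 233°
split-comp 36° ↑ +216°: 233 + 216 = 449 → 449 − 360 = 89°
split-comp 44° ↓ +136°: 89 + 136 = 225°
split-comp 28° ↓ +152°: 225 + 152 = 377 → 377 − 360 = 17°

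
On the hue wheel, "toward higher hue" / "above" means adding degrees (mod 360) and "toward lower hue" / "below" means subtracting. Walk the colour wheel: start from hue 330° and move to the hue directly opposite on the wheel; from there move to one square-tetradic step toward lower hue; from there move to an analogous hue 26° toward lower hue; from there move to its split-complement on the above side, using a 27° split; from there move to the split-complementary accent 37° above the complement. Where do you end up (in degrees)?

+180° (complement): 330 + 180 = 510 → 510 − 360 = 150°
−90° (square ↓): 150 − 90 = 60°
−26° (analog 26° ↓): 60 − 26 = 34°
+207° (split-comp 27° ↑): 34 + 207 = 241°
+217° (split-comp 37° ↑): 241 + 217 = 458 → 458 − 360 = 98°

98°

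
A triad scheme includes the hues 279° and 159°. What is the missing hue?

39°

A triad places three hues 120° apart.
The full set through 159° is {39°, 159°, 279°}.
Given {159°, 279°}, the missing hue is 39°.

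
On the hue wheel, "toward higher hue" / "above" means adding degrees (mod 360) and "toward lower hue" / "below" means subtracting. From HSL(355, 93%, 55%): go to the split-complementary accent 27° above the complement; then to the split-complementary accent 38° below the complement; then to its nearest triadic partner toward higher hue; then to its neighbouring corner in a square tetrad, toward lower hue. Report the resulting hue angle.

14°

+207° (split-comp 27° ↑): 355 + 207 = 562 → 562 − 360 = 202°
+142° (split-comp 38° ↓): 202 + 142 = 344°
+120° (triadic ↑): 344 + 120 = 464 → 464 − 360 = 104°
−90° (square ↓): 104 − 90 = 14°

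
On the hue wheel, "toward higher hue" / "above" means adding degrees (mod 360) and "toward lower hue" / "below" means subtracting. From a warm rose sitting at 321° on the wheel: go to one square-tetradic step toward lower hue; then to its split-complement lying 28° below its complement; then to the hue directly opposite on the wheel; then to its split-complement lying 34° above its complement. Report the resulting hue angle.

57°

square ↓ −90°: 321 − 90 = 231°
split-comp 28° ↓ +152°: 231 + 152 = 383 → 383 − 360 = 23°
complement +180°: 23 + 180 = 203°
split-comp 34° ↑ +214°: 203 + 214 = 417 → 417 − 360 = 57°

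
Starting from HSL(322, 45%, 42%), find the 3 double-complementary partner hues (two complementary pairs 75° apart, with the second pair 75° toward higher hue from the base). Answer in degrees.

A rectangular tetradic uses two complementary pairs 75° apart: offsets 0°, 75°, 180°, 255°.
322 + 75 = 397 → 397 − 360 = 37°
322 + 180 = 502 → 502 − 360 = 142°
322 + 255 = 577 → 577 − 360 = 217°

37°, 142°, and 217°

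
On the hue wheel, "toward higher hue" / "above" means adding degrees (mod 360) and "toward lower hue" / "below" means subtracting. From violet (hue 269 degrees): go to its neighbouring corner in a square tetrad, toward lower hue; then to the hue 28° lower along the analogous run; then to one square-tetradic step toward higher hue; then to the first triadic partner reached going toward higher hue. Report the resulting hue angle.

269 − 90 = 179°   (square ↓)
179 − 28 = 151°   (analog 28° ↓)
151 + 90 = 241°   (square ↑)
241 + 120 = 361 → 361 − 360 = 1°   (triadic ↑)

1°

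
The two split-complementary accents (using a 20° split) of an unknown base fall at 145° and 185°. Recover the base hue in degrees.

The accents sit 20° either side of the complement, so the complement is their short-arc midpoint on the wheel.
Short-arc midpoint of 145° and 185°: 165°.
Base is 180° from the complement: 165 − 180 = -15 → -15 + 360 = 345°

345°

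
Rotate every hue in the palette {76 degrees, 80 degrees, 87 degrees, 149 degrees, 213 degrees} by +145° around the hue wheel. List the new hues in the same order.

221°, 225°, 232°, 294°, 358°

76 + 145 = 221°
80 + 145 = 225°
87 + 145 = 232°
149 + 145 = 294°
213 + 145 = 358°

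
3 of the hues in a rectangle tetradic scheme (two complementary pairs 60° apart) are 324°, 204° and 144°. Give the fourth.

A rectangular tetradic uses two complementary pairs 60° apart: offsets 0°, 60°, 180°, 240°.
Among {144°, 204°, 324°}, 144° and 324° are a 180° pair.
The remaining hue 204° needs its own complement: 204 + 180 = 384 → 384 − 360 = 24°

24°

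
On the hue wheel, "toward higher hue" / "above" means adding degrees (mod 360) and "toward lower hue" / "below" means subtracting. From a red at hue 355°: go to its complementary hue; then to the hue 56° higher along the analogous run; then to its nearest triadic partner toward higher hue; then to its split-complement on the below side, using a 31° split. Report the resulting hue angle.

355 + 180 = 535 → 535 − 360 = 175°   (complement)
175 + 56 = 231°   (analog 56° ↑)
231 + 120 = 351°   (triadic ↑)
351 + 149 = 500 → 500 − 360 = 140°   (split-comp 31° ↓)

140°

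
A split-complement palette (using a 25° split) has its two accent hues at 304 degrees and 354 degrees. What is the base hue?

149°

The accents sit 25° either side of the complement, so the complement is their short-arc midpoint on the wheel.
Short-arc midpoint of 304° and 354°: 329°.
Base is 180° from the complement: 329 − 180 = 149°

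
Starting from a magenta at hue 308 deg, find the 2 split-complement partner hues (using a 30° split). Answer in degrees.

98° and 158°

Split-complementary hues sit 30° either side of the complement.
Complement of 308 deg: 308 + 180 = 488 → 488 − 360 = 128°
128 − 30 = 98°
128 + 30 = 158°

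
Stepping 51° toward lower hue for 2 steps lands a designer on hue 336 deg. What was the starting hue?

78°

2 steps of 51° (toward lower hue) give a net shift of −102°.
Start = end − shift: 336 + 102 = 438 → 438 − 360 = 78°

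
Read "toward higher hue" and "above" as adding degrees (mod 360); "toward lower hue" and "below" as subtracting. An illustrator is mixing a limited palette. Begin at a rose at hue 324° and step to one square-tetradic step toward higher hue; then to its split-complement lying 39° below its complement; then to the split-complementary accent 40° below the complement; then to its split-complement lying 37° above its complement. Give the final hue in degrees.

+90° (square ↑): 324 + 90 = 414 → 414 − 360 = 54°
+141° (split-comp 39° ↓): 54 + 141 = 195°
+140° (split-comp 40° ↓): 195 + 140 = 335°
+217° (split-comp 37° ↑): 335 + 217 = 552 → 552 − 360 = 192°

192°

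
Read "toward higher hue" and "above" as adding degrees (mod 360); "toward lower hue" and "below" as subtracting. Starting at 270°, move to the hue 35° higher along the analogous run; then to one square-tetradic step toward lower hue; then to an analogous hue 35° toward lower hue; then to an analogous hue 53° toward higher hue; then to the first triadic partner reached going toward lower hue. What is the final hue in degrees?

113°

analog 35° ↑ +35°: 270 + 35 = 305°
square ↓ −90°: 305 − 90 = 215°
analog 35° ↓ −35°: 215 − 35 = 180°
analog 53° ↑ +53°: 180 + 53 = 233°
triadic ↓ −120°: 233 − 120 = 113°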